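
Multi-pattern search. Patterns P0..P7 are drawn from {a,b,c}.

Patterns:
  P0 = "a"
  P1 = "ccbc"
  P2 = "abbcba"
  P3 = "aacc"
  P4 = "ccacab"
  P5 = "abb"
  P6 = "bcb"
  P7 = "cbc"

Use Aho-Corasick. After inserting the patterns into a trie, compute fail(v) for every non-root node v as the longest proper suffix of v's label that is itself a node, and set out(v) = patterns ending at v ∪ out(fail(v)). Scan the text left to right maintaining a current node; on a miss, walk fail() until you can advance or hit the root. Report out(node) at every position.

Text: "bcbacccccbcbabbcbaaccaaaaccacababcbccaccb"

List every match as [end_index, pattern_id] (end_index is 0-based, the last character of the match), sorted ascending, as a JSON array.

Build automaton:
Trie nodes:
  n0 'ε': a→1 b→18 c→2
  n1 'a': a→11 b→6  [P0 ends]
  n2 'c': b→21 c→3
  n3 'cc': a→14 b→4
  n4 'ccb': c→5
  n5 'ccbc': ·  [P1 ends]
  n6 'ab': b→7
  n7 'abb': c→8  [P5 ends]
  n8 'abbc': b→9
  n9 'abbcb': a→10
  n10 'abbcba': ·  [P2 ends]
  n11 'aa': c→12
  n12 'aac': c→13
  n13 'aacc': ·  [P3 ends]
  n14 'cca': c→15
  n15 'ccac': a→16
  n16 'ccaca': b→17
  n17 'ccacab': ·  [P4 ends]
  n18 'b': c→19
  n19 'bc': b→20
  n20 'bcb': ·  [P6 ends]
  n21 'cb': c→22
  n22 'cbc': ·  [P7 ends]

Failure links (BFS by depth):
  fail(1) 'a': from fail(0)=0 chase 'a': 0 ⇒ 0;  out={0}∪out(0)={0}
  fail(2) 'c': from fail(0)=0 chase 'c': 0 ⇒ 0;  out=∅∪out(0)=∅
  fail(18) 'b': from fail(0)=0 chase 'b': 0 ⇒ 0;  out=∅∪out(0)=∅
  fail(3) 'cc': from fail(2)=0 chase 'c': 0 ⇒ 2;  out=∅∪out(2)=∅
  fail(6) 'ab': from fail(1)=0 chase 'b': 0 ⇒ 18;  out=∅∪out(18)=∅
  fail(11) 'aa': from fail(1)=0 chase 'a': 0 ⇒ 1;  out=∅∪out(1)={0}
  fail(19) 'bc': from fail(18)=0 chase 'c': 0 ⇒ 2;  out=∅∪out(2)=∅
  fail(21) 'cb': from fail(2)=0 chase 'b': 0 ⇒ 18;  out=∅∪out(18)=∅
  fail(4) 'ccb': from fail(3)=2 chase 'b': 2 ⇒ 21;  out=∅∪out(21)=∅
  fail(7) 'abb': from fail(6)=18 chase 'b': 18→0 ⇒ 18;  out={5}∪out(18)={5}
  fail(12) 'aac': from fail(11)=1 chase 'c': 1→0 ⇒ 2;  out=∅∪out(2)=∅
  fail(14) 'cca': from fail(3)=2 chase 'a': 2→0 ⇒ 1;  out=∅∪out(1)={0}
  fail(20) 'bcb': from fail(19)=2 chase 'b': 2 ⇒ 21;  out={6}∪out(21)={6}
  fail(22) 'cbc': from fail(21)=18 chase 'c': 18 ⇒ 19;  out={7}∪out(19)={7}
  fail(5) 'ccbc': from fail(4)=21 chase 'c': 21 ⇒ 22;  out={1}∪out(22)={1,7}
  fail(8) 'abbc': from fail(7)=18 chase 'c': 18 ⇒ 19;  out=∅∪out(19)=∅
  fail(13) 'aacc': from fail(12)=2 chase 'c': 2 ⇒ 3;  out={3}∪out(3)={3}
  fail(15) 'ccac': from fail(14)=1 chase 'c': 1→0 ⇒ 2;  out=∅∪out(2)=∅
  fail(9) 'abbcb': from fail(8)=19 chase 'b': 19 ⇒ 20;  out=∅∪out(20)={6}
  fail(16) 'ccaca': from fail(15)=2 chase 'a': 2→0 ⇒ 1;  out=∅∪out(1)={0}
  fail(10) 'abbcba': from fail(9)=20 chase 'a': 20→21→18→0 ⇒ 1;  out={2}∪out(1)={0,2}
  fail(17) 'ccacab': from fail(16)=1 chase 'b': 1 ⇒ 6;  out={4}∪out(6)={4}

Scan:
[0] read 'b'  n0⇒n18
[1] read 'c'  n18⇒n19
[2] read 'b'  n19⇒n20  ** P6@[0:2]
[3] read 'a'  n20⇒n1 (via fail)  ** P0@[3:3]
[4] read 'c'  n1⇒n2 (via fail)
[5] read 'c'  n2⇒n3
[6] read 'c'  n3⇒n3 (via fail)
[7] read 'c'  n3⇒n3 (via fail)
[8] read 'c'  n3⇒n3 (via fail)
[9] read 'b'  n3⇒n4
[10] read 'c'  n4⇒n5  ** P1@[7:10],P7@[8:10]
[11] read 'b'  n5⇒n20 (via fail)  ** P6@[9:11]
[12] read 'a'  n20⇒n1 (via fail)  ** P0@[12:12]
[13] read 'b'  n1⇒n6
[14] read 'b'  n6⇒n7  ** P5@[12:14]
[15] read 'c'  n7⇒n8
[16] read 'b'  n8⇒n9  ** P6@[14:16]
[17] read 'a'  n9⇒n10  ** P0@[17:17],P2@[12:17]
[18] read 'a'  n10⇒n11 (via fail)  ** P0@[18:18]
[19] read 'c'  n11⇒n12
[20] read 'c'  n12⇒n13  ** P3@[17:20]
[21] read 'a'  n13⇒n14 (via fail)  ** P0@[21:21]
[22] read 'a'  n14⇒n11 (via fail)  ** P0@[22:22]
[23] read 'a'  n11⇒n11 (via fail)  ** P0@[23:23]
[24] read 'a'  n11⇒n11 (via fail)  ** P0@[24:24]
[25] read 'c'  n11⇒n12
[26] read 'c'  n12⇒n13  ** P3@[23:26]
[27] read 'a'  n13⇒n14 (via fail)  ** P0@[27:27]
[28] read 'c'  n14⇒n15
[29] read 'a'  n15⇒n16  ** P0@[29:29]
[30] read 'b'  n16⇒n17  ** P4@[25:30]
[31] read 'a'  n17⇒n1 (via fail)  ** P0@[31:31]
[32] read 'b'  n1⇒n6
[33] read 'c'  n6⇒n19 (via fail)
[34] read 'b'  n19⇒n20  ** P6@[32:34]
[35] read 'c'  n20⇒n22 (via fail)  ** P7@[33:35]
[36] read 'c'  n22⇒n3 (via fail)
[37] read 'a'  n3⇒n14  ** P0@[37:37]
[38] read 'c'  n14⇒n15
[39] read 'c'  n15⇒n3 (via fail)
[40] read 'b'  n3⇒n4

All matches (sorted): [[2,6],[3,0],[10,1],[10,7],[11,6],[12,0],[14,5],[16,6],[17,0],[17,2],[18,0],[20,3],[21,0],[22,0],[23,0],[24,0],[26,3],[27,0],[29,0],[30,4],[31,0],[34,6],[35,7],[37,0]]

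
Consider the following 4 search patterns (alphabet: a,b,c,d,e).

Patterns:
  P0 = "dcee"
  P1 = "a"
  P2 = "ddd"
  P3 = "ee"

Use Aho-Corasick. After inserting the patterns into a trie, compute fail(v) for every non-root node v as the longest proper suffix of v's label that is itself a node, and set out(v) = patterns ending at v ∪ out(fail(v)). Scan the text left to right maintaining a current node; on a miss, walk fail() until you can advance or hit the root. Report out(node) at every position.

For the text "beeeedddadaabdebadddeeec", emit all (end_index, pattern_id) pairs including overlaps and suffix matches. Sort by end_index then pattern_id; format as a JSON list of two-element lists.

Build automaton:
Trie nodes:
  0='ε' goto a→5 d→1 e→8
  1='d' goto c→2 d→6
  2='dc' goto e→3
  3='dce' goto e→4
  4='dcee' goto ·  [P0 ends]
  5='a' goto ·  [P1 ends]
  6='dd' goto d→7
  7='ddd' goto ·  [P2 ends]
  8='e' goto e→9
  9='ee' goto ·  [P3 ends]

Failure links (BFS by depth):
  n1('d'): parent n0 fail=0; on 'd' 0 → fail=0;  out ∅∪∅=∅
  n5('a'): parent n0 fail=0; on 'a' 0 → fail=0;  out {1}∪∅={1}
  n8('e'): parent n0 fail=0; on 'e' 0 → fail=0;  out ∅∪∅=∅
  n2('dc'): parent n1 fail=0; on 'c' 0 → fail=0;  out ∅∪∅=∅
  n6('dd'): parent n1 fail=0; on 'd' 0 → fail=1;  out ∅∪∅=∅
  n9('ee'): parent n8 fail=0; on 'e' 0 → fail=8;  out {3}∪∅={3}
  n3('dce'): parent n2 fail=0; on 'e' 0 → fail=8;  out ∅∪∅=∅
  n7('ddd'): parent n6 fail=1; on 'd' 1 → fail=6;  out {2}∪∅={2}
  n4('dcee'): parent n3 fail=8; on 'e' 8 → fail=9;  out {0}∪{3}={0,3}

Text stream:
i=0 'b': node 0→0
i=1 'e': node 0→8
i=2 'e': node 8→9  → match P3@[1:2]
i=3 'e': node 9→9 (fail-walked)  → match P3@[2:3]
i=4 'e': node 9→9 (fail-walked)  → match P3@[3:4]
i=5 'd': node 9→1 (fail-walked)
i=6 'd': node 1→6
i=7 'd': node 6→7  → match P2@[5:7]
i=8 'a': node 7→5 (fail-walked)  → match P1@[8:8]
i=9 'd': node 5→1 (fail-walked)
i=10 'a': node 1→5 (fail-walked)  → match P1@[10:10]
i=11 'a': node 5→5 (fail-walked)  → match P1@[11:11]
i=12 'b': node 5→0 (fail-walked)
i=13 'd': node 0→1
i=14 'e': node 1→8 (fail-walked)
i=15 'b': node 8→0 (fail-walked)
i=16 'a': node 0→5  → match P1@[16:16]
i=17 'd': node 5→1 (fail-walked)
i=18 'd': node 1→6
i=19 'd': node 6→7  → match P2@[17:19]
i=20 'e': node 7→8 (fail-walked)
i=21 'e': node 8→9  → match P3@[20:21]
i=22 'e': node 9→9 (fail-walked)  → match P3@[21:22]
i=23 'c': node 9→0 (fail-walked)

Matches: [[2,3],[3,3],[4,3],[7,2],[8,1],[10,1],[11,1],[16,1],[19,2],[21,3],[22,3]]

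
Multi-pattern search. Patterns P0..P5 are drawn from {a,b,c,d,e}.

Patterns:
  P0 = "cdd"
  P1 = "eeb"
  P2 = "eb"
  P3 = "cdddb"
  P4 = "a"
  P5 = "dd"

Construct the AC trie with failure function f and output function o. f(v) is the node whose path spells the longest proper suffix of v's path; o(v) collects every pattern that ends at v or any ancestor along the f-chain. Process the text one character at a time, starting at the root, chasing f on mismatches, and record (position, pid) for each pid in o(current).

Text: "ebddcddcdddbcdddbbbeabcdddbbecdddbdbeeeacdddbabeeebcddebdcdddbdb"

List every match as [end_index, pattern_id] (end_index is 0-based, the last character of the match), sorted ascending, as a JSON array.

Construct AC machine:
Trie nodes:
  n0 'ε': a→10 c→1 d→11 e→4
  n1 'c': d→2
  n2 'cd': d→3
  n3 'cdd': d→8  ←P0
  n4 'e': b→7 e→5
  n5 'ee': b→6
  n6 'eeb': ·  ←P1
  n7 'eb': ·  ←P2
  n8 'cddd': b→9
  n9 'cdddb': ·  ←P3
  n10 'a': ·  ←P4
  n11 'd': d→12
  n12 'dd': ·  ←P5

BFS fail/out derivation:
  n1('c'): parent n0 fail=0; on 'c' 0 → fail=0;  out ∅∪∅=∅
  n4('e'): parent n0 fail=0; on 'e' 0 → fail=0;  out ∅∪∅=∅
  n10('a'): parent n0 fail=0; on 'a' 0 → fail=0;  out {4}∪∅={4}
  n11('d'): parent n0 fail=0; on 'd' 0 → fail=0;  out ∅∪∅=∅
  n2('cd'): parent n1 fail=0; on 'd' 0 → fail=11;  out ∅∪∅=∅
  n5('ee'): parent n4 fail=0; on 'e' 0 → fail=4;  out ∅∪∅=∅
  n7('eb'): parent n4 fail=0; on 'b' 0 → fail=0;  out {2}∪∅={2}
  n12('dd'): parent n11 fail=0; on 'd' 0 → fail=11;  out {5}∪∅={5}
  n3('cdd'): parent n2 fail=11; on 'd' 11 → fail=12;  out {0}∪{5}={0,5}
  n6('eeb'): parent n5 fail=4; on 'b' 4 → fail=7;  out {1}∪{2}={1,2}
  n8('cddd'): parent n3 fail=12; on 'd' 12→11 → fail=12;  out ∅∪{5}={5}
  n9('cdddb'): parent n8 fail=12; on 'b' 12→11→0 → fail=0;  out {3}∪∅={3}

Scan:
[0] read 'e'  n0⇒n4
[1] read 'b'  n4⇒n7  → match P2@[0:1]
[2] read 'd'  n7⇒n11 (via fail)
[3] read 'd'  n11⇒n12  → match P5@[2:3]
[4] read 'c'  n12⇒n1 (via fail)
[5] read 'd'  n1⇒n2
[6] read 'd'  n2⇒n3  → match P0@[4:6],P5@[5:6]
[7] read 'c'  n3⇒n1 (via fail)
[8] read 'd'  n1⇒n2
[9] read 'd'  n2⇒n3  → match P0@[7:9],P5@[8:9]
[10] read 'd'  n3⇒n8  → match P5@[9:10]
[11] read 'b'  n8⇒n9  → match P3@[7:11]
[12] read 'c'  n9⇒n1 (via fail)
[13] read 'd'  n1⇒n2
[14] read 'd'  n2⇒n3  → match P0@[12:14],P5@[13:14]
[15] read 'd'  n3⇒n8  → match P5@[14:15]
[16] read 'b'  n8⇒n9  → match P3@[12:16]
[17] read 'b'  n9⇒n0 (via fail)
[18] read 'b'  n0⇒n0
[19] read 'e'  n0⇒n4
[20] read 'a'  n4⇒n10 (via fail)  → match P4@[20:20]
[21] read 'b'  n10⇒n0 (via fail)
[22] read 'c'  n0⇒n1
[23] read 'd'  n1⇒n2
[24] read 'd'  n2⇒n3  → match P0@[22:24],P5@[23:24]
[25] read 'd'  n3⇒n8  → match P5@[24:25]
[26] read 'b'  n8⇒n9  → match P3@[22:26]
[27] read 'b'  n9⇒n0 (via fail)
[28] read 'e'  n0⇒n4
[29] read 'c'  n4⇒n1 (via fail)
[30] read 'd'  n1⇒n2
[31] read 'd'  n2⇒n3  → match P0@[29:31],P5@[30:31]
[32] read 'd'  n3⇒n8  → match P5@[31:32]
[33] read 'b'  n8⇒n9  → match P3@[29:33]
[34] read 'd'  n9⇒n11 (via fail)
[35] read 'b'  n11⇒n0 (via fail)
[36] read 'e'  n0⇒n4
[37] read 'e'  n4⇒n5
[38] read 'e'  n5⇒n5 (via fail)
[39] read 'a'  n5⇒n10 (via fail)  → match P4@[39:39]
[40] read 'c'  n10⇒n1 (via fail)
[41] read 'd'  n1⇒n2
[42] read 'd'  n2⇒n3  → match P0@[40:42],P5@[41:42]
[43] read 'd'  n3⇒n8  → match P5@[42:43]
[44] read 'b'  n8⇒n9  → match P3@[40:44]
[45] read 'a'  n9⇒n10 (via fail)  → match P4@[45:45]
[46] read 'b'  n10⇒n0 (via fail)
[47] read 'e'  n0⇒n4
[48] read 'e'  n4⇒n5
[49] read 'e'  n5⇒n5 (via fail)
[50] read 'b'  n5⇒n6  → match P1@[48:50],P2@[49:50]
[51] read 'c'  n6⇒n1 (via fail)
[52] read 'd'  n1⇒n2
[53] read 'd'  n2⇒n3  → match P0@[51:53],P5@[52:53]
[54] read 'e'  n3⇒n4 (via fail)
[55] read 'b'  n4⇒n7  → match P2@[54:55]
[56] read 'd'  n7⇒n11 (via fail)
[57] read 'c'  n11⇒n1 (via fail)
[58] read 'd'  n1⇒n2
[59] read 'd'  n2⇒n3  → match P0@[57:59],P5@[58:59]
[60] read 'd'  n3⇒n8  → match P5@[59:60]
[61] read 'b'  n8⇒n9  → match P3@[57:61]
[62] read 'd'  n9⇒n11 (via fail)
[63] read 'b'  n11⇒n0 (via fail)

All matches (sorted): [[1,2],[3,5],[6,0],[6,5],[9,0],[9,5],[10,5],[11,3],[14,0],[14,5],[15,5],[16,3],[20,4],[24,0],[24,5],[25,5],[26,3],[31,0],[31,5],[32,5],[33,3],[39,4],[42,0],[42,5],[43,5],[44,3],[45,4],[50,1],[50,2],[53,0],[53,5],[55,2],[59,0],[59,5],[60,5],[61,3]]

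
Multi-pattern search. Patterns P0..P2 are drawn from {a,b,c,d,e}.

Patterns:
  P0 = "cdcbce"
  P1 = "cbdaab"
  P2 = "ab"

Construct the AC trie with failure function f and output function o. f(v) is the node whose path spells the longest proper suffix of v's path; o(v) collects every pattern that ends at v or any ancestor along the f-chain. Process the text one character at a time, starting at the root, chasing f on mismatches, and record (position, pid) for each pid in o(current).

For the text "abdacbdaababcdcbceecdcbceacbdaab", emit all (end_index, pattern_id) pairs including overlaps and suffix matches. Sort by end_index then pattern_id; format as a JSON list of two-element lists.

Build automaton:
Trie (insert patterns):
  0='ε' goto a→12 c→1
  1='c' goto b→7 d→2
  2='cd' goto c→3
  3='cdc' goto b→4
  4='cdcb' goto c→5
  5='cdcbc' goto e→6
  6='cdcbce' goto ·  ←P0
  7='cb' goto d→8
  8='cbd' goto a→9
  9='cbda' goto a→10
  10='cbdaa' goto b→11
  11='cbdaab' goto ·  ←P1
  12='a' goto b→13
  13='ab' goto ·  ←P2

Failure links (BFS by depth):
  fail(1) 'c': from fail(0)=0 chase 'c': 0 ⇒ 0;  out=∅∪out(0)=∅
  fail(12) 'a': from fail(0)=0 chase 'a': 0 ⇒ 0;  out=∅∪out(0)=∅
  fail(2) 'cd': from fail(1)=0 chase 'd': 0 ⇒ 0;  out=∅∪out(0)=∅
  fail(7) 'cb': from fail(1)=0 chase 'b': 0 ⇒ 0;  out=∅∪out(0)=∅
  fail(13) 'ab': from fail(12)=0 chase 'b': 0 ⇒ 0;  out={2}∪out(0)={2}
  fail(3) 'cdc': from fail(2)=0 chase 'c': 0 ⇒ 1;  out=∅∪out(1)=∅
  fail(8) 'cbd': from fail(7)=0 chase 'd': 0 ⇒ 0;  out=∅∪out(0)=∅
  fail(4) 'cdcb': from fail(3)=1 chase 'b': 1 ⇒ 7;  out=∅∪out(7)=∅
  fail(9) 'cbda': from fail(8)=0 chase 'a': 0 ⇒ 12;  out=∅∪out(12)=∅
  fail(5) 'cdcbc': from fail(4)=7 chase 'c': 7→0 ⇒ 1;  out=∅∪out(1)=∅
  fail(10) 'cbdaa': from fail(9)=12 chase 'a': 12→0 ⇒ 12;  out=∅∪out(12)=∅
  fail(6) 'cdcbce': from fail(5)=1 chase 'e': 1→0 ⇒ 0;  out={0}∪out(0)={0}
  fail(11) 'cbdaab': from fail(10)=12 chase 'b': 12 ⇒ 13;  out={1}∪out(13)={1,2}

Scan:
[0] read 'a'  n0⇒n12
[1] read 'b'  n12⇒n13  ** P2@[0:1]
[2] read 'd'  n13⇒n0 (via fail)
[3] read 'a'  n0⇒n12
[4] read 'c'  n12⇒n1 (via fail)
[5] read 'b'  n1⇒n7
[6] read 'd'  n7⇒n8
[7] read 'a'  n8⇒n9
[8] read 'a'  n9⇒n10
[9] read 'b'  n10⇒n11  ** P1@[4:9],P2@[8:9]
[10] read 'a'  n11⇒n12 (via fail)
[11] read 'b'  n12⇒n13  ** P2@[10:11]
[12] read 'c'  n13⇒n1 (via fail)
[13] read 'd'  n1⇒n2
[14] read 'c'  n2⇒n3
[15] read 'b'  n3⇒n4
[16] read 'c'  n4⇒n5
[17] read 'e'  n5⇒n6  ** P0@[12:17]
[18] read 'e'  n6⇒n0 (via fail)
[19] read 'c'  n0⇒n1
[20] read 'd'  n1⇒n2
[21] read 'c'  n2⇒n3
[22] read 'b'  n3⇒n4
[23] read 'c'  n4⇒n5
[24] read 'e'  n5⇒n6  ** P0@[19:24]
[25] read 'a'  n6⇒n12 (via fail)
[26] read 'c'  n12⇒n1 (via fail)
[27] read 'b'  n1⇒n7
[28] read 'd'  n7⇒n8
[29] read 'a'  n8⇒n9
[30] read 'a'  n9⇒n10
[31] read 'b'  n10⇒n11  ** P1@[26:31],P2@[30:31]

Matches: [[1,2],[9,1],[9,2],[11,2],[17,0],[24,0],[31,1],[31,2]]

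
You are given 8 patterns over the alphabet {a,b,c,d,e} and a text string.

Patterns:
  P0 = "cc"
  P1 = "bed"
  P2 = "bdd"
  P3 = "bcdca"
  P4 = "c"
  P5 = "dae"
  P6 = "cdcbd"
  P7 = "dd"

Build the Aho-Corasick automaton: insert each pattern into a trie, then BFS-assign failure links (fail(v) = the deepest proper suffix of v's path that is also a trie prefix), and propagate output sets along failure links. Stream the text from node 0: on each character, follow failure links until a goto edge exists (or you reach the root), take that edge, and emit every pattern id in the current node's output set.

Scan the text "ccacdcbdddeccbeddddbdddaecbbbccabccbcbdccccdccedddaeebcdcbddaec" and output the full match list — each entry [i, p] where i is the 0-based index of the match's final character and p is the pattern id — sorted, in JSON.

Build automaton:
Trie (insert patterns):
  n0 'ε': b→3 c→1 d→12
  n1 'c': c→2 d→15  [P4 ends]
  n2 'cc': ·  [P0 ends]
  n3 'b': c→8 d→6 e→4
  n4 'be': d→5
  n5 'bed': ·  [P1 ends]
  n6 'bd': d→7
  n7 'bdd': ·  [P2 ends]
  n8 'bc': d→9
  n9 'bcd': c→10
  n10 'bcdc': a→11
  n11 'bcdca': ·  [P3 ends]
  n12 'd': a→13 d→19
  n13 'da': e→14
  n14 'dae': ·  [P5 ends]
  n15 'cd': c→16
  n16 'cdc': b→17
  n17 'cdcb': d→18
  n18 'cdcbd': ·  [P6 ends]
  n19 'dd': ·  [P7 ends]

Failure links (BFS by depth):
  n1('c'): parent n0 fail=0; on 'c' 0 → fail=0;  out {4}∪∅={4}
  n3('b'): parent n0 fail=0; on 'b' 0 → fail=0;  out ∅∪∅=∅
  n12('d'): parent n0 fail=0; on 'd' 0 → fail=0;  out ∅∪∅=∅
  n2('cc'): parent n1 fail=0; on 'c' 0 → fail=1;  out {0}∪{4}={0,4}
  n4('be'): parent n3 fail=0; on 'e' 0 → fail=0;  out ∅∪∅=∅
  n6('bd'): parent n3 fail=0; on 'd' 0 → fail=12;  out ∅∪∅=∅
  n8('bc'): parent n3 fail=0; on 'c' 0 → fail=1;  out ∅∪{4}={4}
  n13('da'): parent n12 fail=0; on 'a' 0 → fail=0;  out ∅∪∅=∅
  n15('cd'): parent n1 fail=0; on 'd' 0 → fail=12;  out ∅∪∅=∅
  n19('dd'): parent n12 fail=0; on 'd' 0 → fail=12;  out {7}∪∅={7}
  n5('bed'): parent n4 fail=0; on 'd' 0 → fail=12;  out {1}∪∅={1}
  n7('bdd'): parent n6 fail=12; on 'd' 12 → fail=19;  out {2}∪{7}={2,7}
  n9('bcd'): parent n8 fail=1; on 'd' 1 → fail=15;  out ∅∪∅=∅
  n14('dae'): parent n13 fail=0; on 'e' 0 → fail=0;  out {5}∪∅={5}
  n16('cdc'): parent n15 fail=12; on 'c' 12→0 → fail=1;  out ∅∪{4}={4}
  n10('bcdc'): parent n9 fail=15; on 'c' 15 → fail=16;  out ∅∪{4}={4}
  n17('cdcb'): parent n16 fail=1; on 'b' 1→0 → fail=3;  out ∅∪∅=∅
  n11('bcdca'): parent n10 fail=16; on 'a' 16→1→0 → fail=0;  out {3}∪∅={3}
  n18('cdcbd'): parent n17 fail=3; on 'd' 3 → fail=6;  out {6}∪∅={6}

Text stream:
i=0 'c': node 0→1  → match P4@[0:0]
i=1 'c': node 1→2  → match P0@[0:1],P4@[1:1]
i=2 'a': node 2→0 (via fail)
i=3 'c': node 0→1  → match P4@[3:3]
i=4 'd': node 1→15
i=5 'c': node 15→16  → match P4@[5:5]
i=6 'b': node 16→17
i=7 'd': node 17→18  → match P6@[3:7]
i=8 'd': node 18→7 (via fail)  → match P2@[6:8],P7@[7:8]
i=9 'd': node 7→19 (via fail)  → match P7@[8:9]
i=10 'e': node 19→0 (via fail)
i=11 'c': node 0→1  → match P4@[11:11]
i=12 'c': node 1→2  → match P0@[11:12],P4@[12:12]
i=13 'b': node 2→3 (via fail)
i=14 'e': node 3→4
i=15 'd': node 4→5  → match P1@[13:15]
i=16 'd': node 5→19 (via fail)  → match P7@[15:16]
i=17 'd': node 19→19 (via fail)  → match P7@[16:17]
i=18 'd': node 19→19 (via fail)  → match P7@[17:18]
i=19 'b': node 19→3 (via fail)
i=20 'd': node 3→6
i=21 'd': node 6→7  → match P2@[19:21],P7@[20:21]
i=22 'd': node 7→19 (via fail)  → match P7@[21:22]
i=23 'a': node 19→13 (via fail)
i=24 'e': node 13→14  → match P5@[22:24]
i=25 'c': node 14→1 (via fail)  → match P4@[25:25]
i=26 'b': node 1→3 (via fail)
i=27 'b': node 3→3 (via fail)
i=28 'b': node 3→3 (via fail)
i=29 'c': node 3→8  → match P4@[29:29]
i=30 'c': node 8→2 (via fail)  → match P0@[29:30],P4@[30:30]
i=31 'a': node 2→0 (via fail)
i=32 'b': node 0→3
i=33 'c': node 3→8  → match P4@[33:33]
i=34 'c': node 8→2 (via fail)  → match P0@[33:34],P4@[34:34]
i=35 'b': node 2→3 (via fail)
i=36 'c': node 3→8  → match P4@[36:36]
i=37 'b': node 8→3 (via fail)
i=38 'd': node 3→6
i=39 'c': node 6→1 (via fail)  → match P4@[39:39]
i=40 'c': node 1→2  → match P0@[39:40],P4@[40:40]
i=41 'c': node 2→2 (via fail)  → match P0@[40:41],P4@[41:41]
i=42 'c': node 2→2 (via fail)  → match P0@[41:42],P4@[42:42]
i=43 'd': node 2→15 (via fail)
i=44 'c': node 15→16  → match P4@[44:44]
i=45 'c': node 16→2 (via fail)  → match P0@[44:45],P4@[45:45]
i=46 'e': node 2→0 (via fail)
i=47 'd': node 0→12
i=48 'd': node 12→19  → match P7@[47:48]
i=49 'd': node 19→19 (via fail)  → match P7@[48:49]
i=50 'a': node 19→13 (via fail)
i=51 'e': node 13→14  → match P5@[49:51]
i=52 'e': node 14→0 (via fail)
i=53 'b': node 0→3
i=54 'c': node 3→8  → match P4@[54:54]
i=55 'd': node 8→9
i=56 'c': node 9→10  → match P4@[56:56]
i=57 'b': node 10→17 (via fail)
i=58 'd': node 17→18  → match P6@[54:58]
i=59 'd': node 18→7 (via fail)  → match P2@[57:59],P7@[58:59]
i=60 'a': node 7→13 (via fail)
i=61 'e': node 13→14  → match P5@[59:61]
i=62 'c': node 14→1 (via fail)  → match P4@[62:62]

Matches: [[0,4],[1,0],[1,4],[3,4],[5,4],[7,6],[8,2],[8,7],[9,7],[11,4],[12,0],[12,4],[15,1],[16,7],[17,7],[18,7],[21,2],[21,7],[22,7],[24,5],[25,4],[29,4],[30,0],[30,4],[33,4],[34,0],[34,4],[36,4],[39,4],[40,0],[40,4],[41,0],[41,4],[42,0],[42,4],[44,4],[45,0],[45,4],[48,7],[49,7],[51,5],[54,4],[56,4],[58,6],[59,2],[59,7],[61,5],[62,4]]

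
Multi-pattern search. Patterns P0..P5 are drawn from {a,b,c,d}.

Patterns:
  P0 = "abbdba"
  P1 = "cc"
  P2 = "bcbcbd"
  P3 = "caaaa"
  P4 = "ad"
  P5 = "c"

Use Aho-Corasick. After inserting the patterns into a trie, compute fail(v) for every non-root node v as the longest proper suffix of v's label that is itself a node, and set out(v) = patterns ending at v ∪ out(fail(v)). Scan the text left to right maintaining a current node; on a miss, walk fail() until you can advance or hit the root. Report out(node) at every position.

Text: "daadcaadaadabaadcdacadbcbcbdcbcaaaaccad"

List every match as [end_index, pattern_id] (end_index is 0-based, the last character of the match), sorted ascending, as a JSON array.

Build:
Trie nodes:
  0='ε' goto a→1 b→9 c→7
  1='a' goto b→2 d→19
  2='ab' goto b→3
  3='abb' goto d→4
  4='abbd' goto b→5
  5='abbdb' goto a→6
  6='abbdba' goto ·  [P0 ends]
  7='c' goto a→15 c→8  [P5 ends]
  8='cc' goto ·  [P1 ends]
  9='b' goto c→10
  10='bc' goto b→11
  11='bcb' goto c→12
  12='bcbc' goto b→13
  13='bcbcb' goto d→14
  14='bcbcbd' goto ·  [P2 ends]
  15='ca' goto a→16
  16='caa' goto a→17
  17='caaa' goto a→18
  18='caaaa' goto ·  [P3 ends]
  19='ad' goto ·  [P4 ends]

Failure links (BFS by depth):
  n1('a'): parent n0 fail=0; on 'a' 0 → fail=0;  out ∅∪∅=∅
  n7('c'): parent n0 fail=0; on 'c' 0 → fail=0;  out {5}∪∅={5}
  n9('b'): parent n0 fail=0; on 'b' 0 → fail=0;  out ∅∪∅=∅
  n2('ab'): parent n1 fail=0; on 'b' 0 → fail=9;  out ∅∪∅=∅
  n8('cc'): parent n7 fail=0; on 'c' 0 → fail=7;  out {1}∪{5}={1,5}
  n10('bc'): parent n9 fail=0; on 'c' 0 → fail=7;  out ∅∪{5}={5}
  n15('ca'): parent n7 fail=0; on 'a' 0 → fail=1;  out ∅∪∅=∅
  n19('ad'): parent n1 fail=0; on 'd' 0 → fail=0;  out {4}∪∅={4}
  n3('abb'): parent n2 fail=9; on 'b' 9→0 → fail=9;  out ∅∪∅=∅
  n11('bcb'): parent n10 fail=7; on 'b' 7→0 → fail=9;  out ∅∪∅=∅
  n16('caa'): parent n15 fail=1; on 'a' 1→0 → fail=1;  out ∅∪∅=∅
  n4('abbd'): parent n3 fail=9; on 'd' 9→0 → fail=0;  out ∅∪∅=∅
  n12('bcbc'): parent n11 fail=9; on 'c' 9 → fail=10;  out ∅∪{5}={5}
  n17('caaa'): parent n16 fail=1; on 'a' 1→0 → fail=1;  out ∅∪∅=∅
  n5('abbdb'): parent n4 fail=0; on 'b' 0 → fail=9;  out ∅∪∅=∅
  n13('bcbcb'): parent n12 fail=10; on 'b' 10 → fail=11;  out ∅∪∅=∅
  n18('caaaa'): parent n17 fail=1; on 'a' 1→0 → fail=1;  out {3}∪∅={3}
  n6('abbdba'): parent n5 fail=9; on 'a' 9→0 → fail=1;  out {0}∪∅={0}
  n14('bcbcbd'): parent n13 fail=11; on 'd' 11→9→0 → fail=0;  out {2}∪∅={2}

Scan:
[0] read 'd'  n0⇒n0
[1] read 'a'  n0⇒n1
[2] read 'a'  n1⇒n1 (fail-walked)
[3] read 'd'  n1⇒n19  ** P4@[2:3]
[4] read 'c'  n19⇒n7 (fail-walked)  ** P5@[4:4]
[5] read 'a'  n7⇒n15
[6] read 'a'  n15⇒n16
[7] read 'd'  n16⇒n19 (fail-walked)  ** P4@[6:7]
[8] read 'a'  n19⇒n1 (fail-walked)
[9] read 'a'  n1⇒n1 (fail-walked)
[10] read 'd'  n1⇒n19  ** P4@[9:10]
[11] read 'a'  n19⇒n1 (fail-walked)
[12] read 'b'  n1⇒n2
[13] read 'a'  n2⇒n1 (fail-walked)
[14] read 'a'  n1⇒n1 (fail-walked)
[15] read 'd'  n1⇒n19  ** P4@[14:15]
[16] read 'c'  n19⇒n7 (fail-walked)  ** P5@[16:16]
[17] read 'd'  n7⇒n0 (fail-walked)
[18] read 'a'  n0⇒n1
[19] read 'c'  n1⇒n7 (fail-walked)  ** P5@[19:19]
[20] read 'a'  n7⇒n15
[21] read 'd'  n15⇒n19 (fail-walked)  ** P4@[20:21]
[22] read 'b'  n19⇒n9 (fail-walked)
[23] read 'c'  n9⇒n10  ** P5@[23:23]
[24] read 'b'  n10⇒n11
[25] read 'c'  n11⇒n12  ** P5@[25:25]
[26] read 'b'  n12⇒n13
[27] read 'd'  n13⇒n14  ** P2@[22:27]
[28] read 'c'  n14⇒n7 (fail-walked)  ** P5@[28:28]
[29] read 'b'  n7⇒n9 (fail-walked)
[30] read 'c'  n9⇒n10  ** P5@[30:30]
[31] read 'a'  n10⇒n15 (fail-walked)
[32] read 'a'  n15⇒n16
[33] read 'a'  n16⇒n17
[34] read 'a'  n17⇒n18  ** P3@[30:34]
[35] read 'c'  n18⇒n7 (fail-walked)  ** P5@[35:35]
[36] read 'c'  n7⇒n8  ** P1@[35:36],P5@[36:36]
[37] read 'a'  n8⇒n15 (fail-walked)
[38] read 'd'  n15⇒n19 (fail-walked)  ** P4@[37:38]

Result: [[3,4],[4,5],[7,4],[10,4],[15,4],[16,5],[19,5],[21,4],[23,5],[25,5],[27,2],[28,5],[30,5],[34,3],[35,5],[36,1],[36,5],[38,4]]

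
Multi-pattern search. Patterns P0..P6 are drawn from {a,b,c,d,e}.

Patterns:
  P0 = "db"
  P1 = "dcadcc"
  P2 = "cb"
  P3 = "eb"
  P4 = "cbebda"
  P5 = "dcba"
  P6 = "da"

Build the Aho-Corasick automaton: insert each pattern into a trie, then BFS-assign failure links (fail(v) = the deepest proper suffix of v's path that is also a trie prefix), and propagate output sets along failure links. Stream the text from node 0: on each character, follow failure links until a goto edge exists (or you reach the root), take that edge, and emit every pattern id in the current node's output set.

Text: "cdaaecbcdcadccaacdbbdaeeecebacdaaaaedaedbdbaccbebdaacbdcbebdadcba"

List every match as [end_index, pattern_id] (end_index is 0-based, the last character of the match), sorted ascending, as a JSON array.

Build automaton:
Trie (insert patterns):
  0='ε' goto c→8 d→1 e→10
  1='d' goto a→18 b→2 c→3
  2='db' goto ·  ←P0
  3='dc' goto a→4 b→16
  4='dca' goto d→5
  5='dcad' goto c→6
  6='dcadc' goto c→7
  7='dcadcc' goto ·  ←P1
  8='c' goto b→9
  9='cb' goto e→12  ←P2
  10='e' goto b→11
  11='eb' goto ·  ←P3
  12='cbe' goto b→13
  13='cbeb' goto d→14
  14='cbebd' goto a→15
  15='cbebda' goto ·  ←P4
  16='dcb' goto a→17
  17='dcba' goto ·  ←P5
  18='da' goto ·  ←P6

Failure links (BFS by depth):
  fail(1) 'd': from fail(0)=0 chase 'd': 0 ⇒ 0;  out=∅∪out(0)=∅
  fail(8) 'c': from fail(0)=0 chase 'c': 0 ⇒ 0;  out=∅∪out(0)=∅
  fail(10) 'e': from fail(0)=0 chase 'e': 0 ⇒ 0;  out=∅∪out(0)=∅
  fail(2) 'db': from fail(1)=0 chase 'b': 0 ⇒ 0;  out={0}∪out(0)={0}
  fail(3) 'dc': from fail(1)=0 chase 'c': 0 ⇒ 8;  out=∅∪out(8)=∅
  fail(9) 'cb': from fail(8)=0 chase 'b': 0 ⇒ 0;  out={2}∪out(0)={2}
  fail(11) 'eb': from fail(10)=0 chase 'b': 0 ⇒ 0;  out={3}∪out(0)={3}
  fail(18) 'da': from fail(1)=0 chase 'a': 0 ⇒ 0;  out={6}∪out(0)={6}
  fail(4) 'dca': from fail(3)=8 chase 'a': 8→0 ⇒ 0;  out=∅∪out(0)=∅
  fail(12) 'cbe': from fail(9)=0 chase 'e': 0 ⇒ 10;  out=∅∪out(10)=∅
  fail(16) 'dcb': from fail(3)=8 chase 'b': 8 ⇒ 9;  out=∅∪out(9)={2}
  fail(5) 'dcad': from fail(4)=0 chase 'd': 0 ⇒ 1;  out=∅∪out(1)=∅
  fail(13) 'cbeb': from fail(12)=10 chase 'b': 10 ⇒ 11;  out=∅∪out(11)={3}
  fail(17) 'dcba': from fail(16)=9 chase 'a': 9→0 ⇒ 0;  out={5}∪out(0)={5}
  fail(6) 'dcadc': from fail(5)=1 chase 'c': 1 ⇒ 3;  out=∅∪out(3)=∅
  fail(14) 'cbebd': from fail(13)=11 chase 'd': 11→0 ⇒ 1;  out=∅∪out(1)=∅
  fail(7) 'dcadcc': from fail(6)=3 chase 'c': 3→8→0 ⇒ 8;  out={1}∪out(8)={1}
  fail(15) 'cbebda': from fail(14)=1 chase 'a': 1 ⇒ 18;  out={4}∪out(18)={4,6}

Run:
i=0 'c': node 0→8
i=1 'd': node 8→1 (via fail)
i=2 'a': node 1→18  → match P6@[1:2]
i=3 'a': node 18→0 (via fail)
i=4 'e': node 0→10
i=5 'c': node 10→8 (via fail)
i=6 'b': node 8→9  → match P2@[5:6]
i=7 'c': node 9→8 (via fail)
i=8 'd': node 8→1 (via fail)
i=9 'c': node 1→3
i=10 'a': node 3→4
i=11 'd': node 4→5
i=12 'c': node 5→6
i=13 'c': node 6→7  → match P1@[8:13]
i=14 'a': node 7→0 (via fail)
i=15 'a': node 0→0
i=16 'c': node 0→8
i=17 'd': node 8→1 (via fail)
i=18 'b': node 1→2  → match P0@[17:18]
i=19 'b': node 2→0 (via fail)
i=20 'd': node 0→1
i=21 'a': node 1→18  → match P6@[20:21]
i=22 'e': node 18→10 (via fail)
i=23 'e': node 10→10 (via fail)
i=24 'e': node 10→10 (via fail)
i=25 'c': node 10→8 (via fail)
i=26 'e': node 8→10 (via fail)
i=27 'b': node 10→11  → match P3@[26:27]
i=28 'a': node 11→0 (via fail)
i=29 'c': node 0→8
i=30 'd': node 8→1 (via fail)
i=31 'a': node 1→18  → match P6@[30:31]
i=32 'a': node 18→0 (via fail)
i=33 'a': node 0→0
i=34 'a': node 0→0
i=35 'e': node 0→10
i=36 'd': node 10→1 (via fail)
i=37 'a': node 1→18  → match P6@[36:37]
i=38 'e': node 18→10 (via fail)
i=39 'd': node 10→1 (via fail)
i=40 'b': node 1→2  → match P0@[39:40]
i=41 'd': node 2→1 (via fail)
i=42 'b': node 1→2  → match P0@[41:42]
i=43 'a': node 2→0 (via fail)
i=44 'c': node 0→8
i=45 'c': node 8→8 (via fail)
i=46 'b': node 8→9  → match P2@[45:46]
i=47 'e': node 9→12
i=48 'b': node 12→13  → match P3@[47:48]
i=49 'd': node 13→14
i=50 'a': node 14→15  → match P4@[45:50],P6@[49:50]
i=51 'a': node 15→0 (via fail)
i=52 'c': node 0→8
i=53 'b': node 8→9  → match P2@[52:53]
i=54 'd': node 9→1 (via fail)
i=55 'c': node 1→3
i=56 'b': node 3→16  → match P2@[55:56]
i=57 'e': node 16→12 (via fail)
i=58 'b': node 12→13  → match P3@[57:58]
i=59 'd': node 13→14
i=60 'a': node 14→15  → match P4@[55:60],P6@[59:60]
i=61 'd': node 15→1 (via fail)
i=62 'c': node 1→3
i=63 'b': node 3→16  → match P2@[62:63]
i=64 'a': node 16→17  → match P5@[61:64]

Result: [[2,6],[6,2],[13,1],[18,0],[21,6],[27,3],[31,6],[37,6],[40,0],[42,0],[46,2],[48,3],[50,4],[50,6],[53,2],[56,2],[58,3],[60,4],[60,6],[63,2],[64,5]]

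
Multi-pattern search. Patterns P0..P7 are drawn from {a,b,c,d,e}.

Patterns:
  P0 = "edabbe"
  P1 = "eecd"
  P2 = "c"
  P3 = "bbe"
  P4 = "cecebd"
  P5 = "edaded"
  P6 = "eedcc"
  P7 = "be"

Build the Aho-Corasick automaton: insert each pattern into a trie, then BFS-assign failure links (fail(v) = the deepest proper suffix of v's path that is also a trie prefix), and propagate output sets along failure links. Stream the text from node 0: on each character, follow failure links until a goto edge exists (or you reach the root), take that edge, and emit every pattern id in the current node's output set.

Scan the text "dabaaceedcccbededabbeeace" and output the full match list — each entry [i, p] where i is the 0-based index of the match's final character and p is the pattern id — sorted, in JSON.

Construct AC machine:
Trie (insert patterns):
  n0 'ε': b→11 c→10 e→1
  n1 'e': d→2 e→7
  n2 'ed': a→3
  n3 'eda': b→4 d→19
  n4 'edab': b→5
  n5 'edabb': e→6
  n6 'edabbe': ·  ←P0
  n7 'ee': c→8 d→22
  n8 'eec': d→9
  n9 'eecd': ·  ←P1
  n10 'c': e→14  ←P2
  n11 'b': b→12 e→25
  n12 'bb': e→13
  n13 'bbe': ·  ←P3
  n14 'ce': c→15
  n15 'cec': e→16
  n16 'cece': b→17
  n17 'ceceb': d→18
  n18 'cecebd': ·  ←P4
  n19 'edad': e→20
  n20 'edade': d→21
  n21 'edaded': ·  ←P5
  n22 'eed': c→23
  n23 'eedc': c→24
  n24 'eedcc': ·  ←P6
  n25 'be': ·  ←P7

Failure links (BFS by depth):
  n1('e'): parent n0 fail=0; on 'e' 0 → fail=0;  out ∅∪∅=∅
  n10('c'): parent n0 fail=0; on 'c' 0 → fail=0;  out {2}∪∅={2}
  n11('b'): parent n0 fail=0; on 'b' 0 → fail=0;  out ∅∪∅=∅
  n2('ed'): parent n1 fail=0; on 'd' 0 → fail=0;  out ∅∪∅=∅
  n7('ee'): parent n1 fail=0; on 'e' 0 → fail=1;  out ∅∪∅=∅
  n12('bb'): parent n11 fail=0; on 'b' 0 → fail=11;  out ∅∪∅=∅
  n14('ce'): parent n10 fail=0; on 'e' 0 → fail=1;  out ∅∪∅=∅
  n25('be'): parent n11 fail=0; on 'e' 0 → fail=1;  out {7}∪∅={7}
  n3('eda'): parent n2 fail=0; on 'a' 0 → fail=0;  out ∅∪∅=∅
  n8('eec'): parent n7 fail=1; on 'c' 1→0 → fail=10;  out ∅∪{2}={2}
  n13('bbe'): parent n12 fail=11; on 'e' 11 → fail=25;  out {3}∪{7}={3,7}
  n15('cec'): parent n14 fail=1; on 'c' 1→0 → fail=10;  out ∅∪{2}={2}
  n22('eed'): parent n7 fail=1; on 'd' 1 → fail=2;  out ∅∪∅=∅
  n4('edab'): parent n3 fail=0; on 'b' 0 → fail=11;  out ∅∪∅=∅
  n9('eecd'): parent n8 fail=10; on 'd' 10→0 → fail=0;  out {1}∪∅={1}
  n16('cece'): parent n15 fail=10; on 'e' 10 → fail=14;  out ∅∪∅=∅
  n19('edad'): parent n3 fail=0; on 'd' 0 → fail=0;  out ∅∪∅=∅
  n23('eedc'): parent n22 fail=2; on 'c' 2→0 → fail=10;  out ∅∪{2}={2}
  n5('edabb'): parent n4 fail=11; on 'b' 11 → fail=12;  out ∅∪∅=∅
  n17('ceceb'): parent n16 fail=14; on 'b' 14→1→0 → fail=11;  out ∅∪∅=∅
  n20('edade'): parent n19 fail=0; on 'e' 0 → fail=1;  out ∅∪∅=∅
  n24('eedcc'): parent n23 fail=10; on 'c' 10→0 → fail=10;  out {6}∪{2}={2,6}
  n6('edabbe'): parent n5 fail=12; on 'e' 12 → fail=13;  out {0}∪{3,7}={0,3,7}
  n18('cecebd'): parent n17 fail=11; on 'd' 11→0 → fail=0;  out {4}∪∅={4}
  n21('edaded'): parent n20 fail=1; on 'd' 1 → fail=2;  out {5}∪∅={5}

Text stream:
[0] read 'd'  n0⇒n0
[1] read 'a'  n0⇒n0
[2] read 'b'  n0⇒n11
[3] read 'a'  n11⇒n0 (fail-walked)
[4] read 'a'  n0⇒n0
[5] read 'c'  n0⇒n10  → match P2@[5:5]
[6] read 'e'  n10⇒n14
[7] read 'e'  n14⇒n7 (fail-walked)
[8] read 'd'  n7⇒n22
[9] read 'c'  n22⇒n23  → match P2@[9:9]
[10] read 'c'  n23⇒n24  → match P2@[10:10],P6@[6:10]
[11] read 'c'  n24⇒n10 (fail-walked)  → match P2@[11:11]
[12] read 'b'  n10⇒n11 (fail-walked)
[13] read 'e'  n11⇒n25  → match P7@[12:13]
[14] read 'd'  n25⇒n2 (fail-walked)
[15] read 'e'  n2⇒n1 (fail-walked)
[16] read 'd'  n1⇒n2
[17] read 'a'  n2⇒n3
[18] read 'b'  n3⇒n4
[19] read 'b'  n4⇒n5
[20] read 'e'  n5⇒n6  → match P0@[15:20],P3@[18:20],P7@[19:20]
[21] read 'e'  n6⇒n7 (fail-walked)
[22] read 'a'  n7⇒n0 (fail-walked)
[23] read 'c'  n0⇒n10  → match P2@[23:23]
[24] read 'e'  n10⇒n14

Matches: [[5,2],[9,2],[10,2],[10,6],[11,2],[13,7],[20,0],[20,3],[20,7],[23,2]]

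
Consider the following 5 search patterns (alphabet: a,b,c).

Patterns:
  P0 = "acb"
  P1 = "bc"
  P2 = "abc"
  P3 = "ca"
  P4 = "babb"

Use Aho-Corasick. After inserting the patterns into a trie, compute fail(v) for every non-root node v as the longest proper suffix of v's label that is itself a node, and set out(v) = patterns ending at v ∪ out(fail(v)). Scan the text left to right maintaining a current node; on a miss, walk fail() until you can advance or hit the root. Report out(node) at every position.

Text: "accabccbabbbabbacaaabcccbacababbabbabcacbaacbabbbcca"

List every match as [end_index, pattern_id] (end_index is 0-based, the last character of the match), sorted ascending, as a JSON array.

Build:
Trie nodes:
  0='ε' goto a→1 b→4 c→8
  1='a' goto b→6 c→2
  2='ac' goto b→3
  3='acb' goto ·  ←P0
  4='b' goto a→10 c→5
  5='bc' goto ·  ←P1
  6='ab' goto c→7
  7='abc' goto ·  ←P2
  8='c' goto a→9
  9='ca' goto ·  ←P3
  10='ba' goto b→11
  11='bab' goto b→12
  12='babb' goto ·  ←P4

BFS fail/out derivation:
  fail(1) 'a': from fail(0)=0 chase 'a': 0 ⇒ 0;  out=∅∪out(0)=∅
  fail(4) 'b': from fail(0)=0 chase 'b': 0 ⇒ 0;  out=∅∪out(0)=∅
  fail(8) 'c': from fail(0)=0 chase 'c': 0 ⇒ 0;  out=∅∪out(0)=∅
  fail(2) 'ac': from fail(1)=0 chase 'c': 0 ⇒ 8;  out=∅∪out(8)=∅
  fail(5) 'bc': from fail(4)=0 chase 'c': 0 ⇒ 8;  out={1}∪out(8)={1}
  fail(6) 'ab': from fail(1)=0 chase 'b': 0 ⇒ 4;  out=∅∪out(4)=∅
  fail(9) 'ca': from fail(8)=0 chase 'a': 0 ⇒ 1;  out={3}∪out(1)={3}
  fail(10) 'ba': from fail(4)=0 chase 'a': 0 ⇒ 1;  out=∅∪out(1)=∅
  fail(3) 'acb': from fail(2)=8 chase 'b': 8→0 ⇒ 4;  out={0}∪out(4)={0}
  fail(7) 'abc': from fail(6)=4 chase 'c': 4 ⇒ 5;  out={2}∪out(5)={1,2}
  fail(11) 'bab': from fail(10)=1 chase 'b': 1 ⇒ 6;  out=∅∪out(6)=∅
  fail(12) 'babb': from fail(11)=6 chase 'b': 6→4→0 ⇒ 4;  out={4}∪out(4)={4}

Run:
pos 0 'a': at 1
pos 1 'c': at 2
pos 2 'c': at 8 (via fail)
pos 3 'a': at 9  emit P3@[2:3]
pos 4 'b': at 6 (via fail)
pos 5 'c': at 7  emit P1@[4:5],P2@[3:5]
pos 6 'c': at 8 (via fail)
pos 7 'b': at 4 (via fail)
pos 8 'a': at 10
pos 9 'b': at 11
pos 10 'b': at 12  emit P4@[7:10]
pos 11 'b': at 4 (via fail)
pos 12 'a': at 10
pos 13 'b': at 11
pos 14 'b': at 12  emit P4@[11:14]
pos 15 'a': at 10 (via fail)
pos 16 'c': at 2 (via fail)
pos 17 'a': at 9 (via fail)  emit P3@[16:17]
pos 18 'a': at 1 (via fail)
pos 19 'a': at 1 (via fail)
pos 20 'b': at 6
pos 21 'c': at 7  emit P1@[20:21],P2@[19:21]
pos 22 'c': at 8 (via fail)
pos 23 'c': at 8 (via fail)
pos 24 'b': at 4 (via fail)
pos 25 'a': at 10
pos 26 'c': at 2 (via fail)
pos 27 'a': at 9 (via fail)  emit P3@[26:27]
pos 28 'b': at 6 (via fail)
pos 29 'a': at 10 (via fail)
pos 30 'b': at 11
pos 31 'b': at 12  emit P4@[28:31]
pos 32 'a': at 10 (via fail)
pos 33 'b': at 11
pos 34 'b': at 12  emit P4@[31:34]
pos 35 'a': at 10 (via fail)
pos 36 'b': at 11
pos 37 'c': at 7 (via fail)  emit P1@[36:37],P2@[35:37]
pos 38 'a': at 9 (via fail)  emit P3@[37:38]
pos 39 'c': at 2 (via fail)
pos 40 'b': at 3  emit P0@[38:40]
pos 41 'a': at 10 (via fail)
pos 42 'a': at 1 (via fail)
pos 43 'c': at 2
pos 44 'b': at 3  emit P0@[42:44]
pos 45 'a': at 10 (via fail)
pos 46 'b': at 11
pos 47 'b': at 12  emit P4@[44:47]
pos 48 'b': at 4 (via fail)
pos 49 'c': at 5  emit P1@[48:49]
pos 50 'c': at 8 (via fail)
pos 51 'a': at 9  emit P3@[50:51]

All matches (sorted): [[3,3],[5,1],[5,2],[10,4],[14,4],[17,3],[21,1],[21,2],[27,3],[31,4],[34,4],[37,1],[37,2],[38,3],[40,0],[44,0],[47,4],[49,1],[51,3]]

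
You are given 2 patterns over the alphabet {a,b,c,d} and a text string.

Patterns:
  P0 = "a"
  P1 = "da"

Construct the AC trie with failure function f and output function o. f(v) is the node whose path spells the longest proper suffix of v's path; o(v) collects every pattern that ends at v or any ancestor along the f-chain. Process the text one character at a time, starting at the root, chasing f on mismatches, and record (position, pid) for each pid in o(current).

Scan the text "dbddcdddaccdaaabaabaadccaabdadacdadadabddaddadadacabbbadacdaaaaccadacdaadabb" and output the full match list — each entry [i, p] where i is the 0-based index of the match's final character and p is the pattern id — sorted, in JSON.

Construct AC machine:
Trie nodes:
  n0 'ε': a→1 d→2
  n1 'a': ·  [P0 ends]
  n2 'd': a→3
  n3 'da': ·  [P1 ends]

BFS fail/out derivation:
  fail(1) 'a': from fail(0)=0 chase 'a': 0 ⇒ 0;  out={0}∪out(0)={0}
  fail(2) 'd': from fail(0)=0 chase 'd': 0 ⇒ 0;  out=∅∪out(0)=∅
  fail(3) 'da': from fail(2)=0 chase 'a': 0 ⇒ 1;  out={1}∪out(1)={0,1}

Text stream:
[0] read 'd'  n0⇒n2
[1] read 'b'  n2⇒n0 (via fail)
[2] read 'd'  n0⇒n2
[3] read 'd'  n2⇒n2 (via fail)
[4] read 'c'  n2⇒n0 (via fail)
[5] read 'd'  n0⇒n2
[6] read 'd'  n2⇒n2 (via fail)
[7] read 'd'  n2⇒n2 (via fail)
[8] read 'a'  n2⇒n3  emit P0@[8:8],P1@[7:8]
[9] read 'c'  n3⇒n0 (via fail)
[10] read 'c'  n0⇒n0
[11] read 'd'  n0⇒n2
[12] read 'a'  n2⇒n3  emit P0@[12:12],P1@[11:12]
[13] read 'a'  n3⇒n1 (via fail)  emit P0@[13:13]
[14] read 'a'  n1⇒n1 (via fail)  emit P0@[14:14]
[15] read 'b'  n1⇒n0 (via fail)
[16] read 'a'  n0⇒n1  emit P0@[16:16]
[17] read 'a'  n1⇒n1 (via fail)  emit P0@[17:17]
[18] read 'b'  n1⇒n0 (via fail)
[19] read 'a'  n0⇒n1  emit P0@[19:19]
[20] read 'a'  n1⇒n1 (via fail)  emit P0@[20:20]
[21] read 'd'  n1⇒n2 (via fail)
[22] read 'c'  n2⇒n0 (via fail)
[23] read 'c'  n0⇒n0
[24] read 'a'  n0⇒n1  emit P0@[24:24]
[25] read 'a'  n1⇒n1 (via fail)  emit P0@[25:25]
[26] read 'b'  n1⇒n0 (via fail)
[27] read 'd'  n0⇒n2
[28] read 'a'  n2⇒n3  emit P0@[28:28],P1@[27:28]
[29] read 'd'  n3⇒n2 (via fail)
[30] read 'a'  n2⇒n3  emit P0@[30:30],P1@[29:30]
[31] read 'c'  n3⇒n0 (via fail)
[32] read 'd'  n0⇒n2
[33] read 'a'  n2⇒n3  emit P0@[33:33],P1@[32:33]
[34] read 'd'  n3⇒n2 (via fail)
[35] read 'a'  n2⇒n3  emit P0@[35:35],P1@[34:35]
[36] read 'd'  n3⇒n2 (via fail)
[37] read 'a'  n2⇒n3  emit P0@[37:37],P1@[36:37]
[38] read 'b'  n3⇒n0 (via fail)
[39] read 'd'  n0⇒n2
[40] read 'd'  n2⇒n2 (via fail)
[41] read 'a'  n2⇒n3  emit P0@[41:41],P1@[40:41]
[42] read 'd'  n3⇒n2 (via fail)
[43] read 'd'  n2⇒n2 (via fail)
[44] read 'a'  n2⇒n3  emit P0@[44:44],P1@[43:44]
[45] read 'd'  n3⇒n2 (via fail)
[46] read 'a'  n2⇒n3  emit P0@[46:46],P1@[45:46]
[47] read 'd'  n3⇒n2 (via fail)
[48] read 'a'  n2⇒n3  emit P0@[48:48],P1@[47:48]
[49] read 'c'  n3⇒n0 (via fail)
[50] read 'a'  n0⇒n1  emit P0@[50:50]
[51] read 'b'  n1⇒n0 (via fail)
[52] read 'b'  n0⇒n0
[53] read 'b'  n0⇒n0
[54] read 'a'  n0⇒n1  emit P0@[54:54]
[55] read 'd'  n1⇒n2 (via fail)
[56] read 'a'  n2⇒n3  emit P0@[56:56],P1@[55:56]
[57] read 'c'  n3⇒n0 (via fail)
[58] read 'd'  n0⇒n2
[59] read 'a'  n2⇒n3  emit P0@[59:59],P1@[58:59]
[60] read 'a'  n3⇒n1 (via fail)  emit P0@[60:60]
[61] read 'a'  n1⇒n1 (via fail)  emit P0@[61:61]
[62] read 'a'  n1⇒n1 (via fail)  emit P0@[62:62]
[63] read 'c'  n1⇒n0 (via fail)
[64] read 'c'  n0⇒n0
[65] read 'a'  n0⇒n1  emit P0@[65:65]
[66] read 'd'  n1⇒n2 (via fail)
[67] read 'a'  n2⇒n3  emit P0@[67:67],P1@[66:67]
[68] read 'c'  n3⇒n0 (via fail)
[69] read 'd'  n0⇒n2
[70] read 'a'  n2⇒n3  emit P0@[70:70],P1@[69:70]
[71] read 'a'  n3⇒n1 (via fail)  emit P0@[71:71]
[72] read 'd'  n1⇒n2 (via fail)
[73] read 'a'  n2⇒n3  emit P0@[73:73],P1@[72:73]
[74] read 'b'  n3⇒n0 (via fail)
[75] read 'b'  n0⇒n0

Result: [[8,0],[8,1],[12,0],[12,1],[13,0],[14,0],[16,0],[17,0],[19,0],[20,0],[24,0],[25,0],[28,0],[28,1],[30,0],[30,1],[33,0],[33,1],[35,0],[35,1],[37,0],[37,1],[41,0],[41,1],[44,0],[44,1],[46,0],[46,1],[48,0],[48,1],[50,0],[54,0],[56,0],[56,1],[59,0],[59,1],[60,0],[61,0],[62,0],[65,0],[67,0],[67,1],[70,0],[70,1],[71,0],[73,0],[73,1]]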